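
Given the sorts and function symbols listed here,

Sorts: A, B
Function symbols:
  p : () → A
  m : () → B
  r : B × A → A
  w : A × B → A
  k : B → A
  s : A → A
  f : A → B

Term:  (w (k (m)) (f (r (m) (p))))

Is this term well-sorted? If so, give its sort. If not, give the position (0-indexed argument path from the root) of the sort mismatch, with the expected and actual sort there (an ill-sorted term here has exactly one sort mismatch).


well-sorted; sort = A

    (m) : B
  (k (m)) : A
      (m) : B
      (p) : A
    (r (m) (p)) : A
  (f (r (m) (p))) : B
(w (k (m)) (f (r (m) (p)))) : A


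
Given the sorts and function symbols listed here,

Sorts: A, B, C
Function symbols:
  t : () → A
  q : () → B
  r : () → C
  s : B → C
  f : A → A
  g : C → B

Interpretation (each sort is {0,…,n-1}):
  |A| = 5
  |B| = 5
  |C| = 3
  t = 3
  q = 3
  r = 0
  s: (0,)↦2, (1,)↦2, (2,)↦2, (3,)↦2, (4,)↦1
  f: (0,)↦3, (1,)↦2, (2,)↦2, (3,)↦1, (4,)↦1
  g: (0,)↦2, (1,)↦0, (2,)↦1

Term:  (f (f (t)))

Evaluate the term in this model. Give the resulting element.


  t = 3
  (f (t)) = f(3,) = 1
  (f (f (t))) = f(1,) = 2

value = 2


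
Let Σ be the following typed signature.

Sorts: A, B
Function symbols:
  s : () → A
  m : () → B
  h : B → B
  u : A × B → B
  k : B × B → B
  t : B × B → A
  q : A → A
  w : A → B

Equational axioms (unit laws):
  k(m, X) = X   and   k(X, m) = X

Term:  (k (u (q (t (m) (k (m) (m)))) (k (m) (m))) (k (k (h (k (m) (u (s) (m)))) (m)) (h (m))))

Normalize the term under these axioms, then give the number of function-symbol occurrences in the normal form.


1. (k (u (q (t (m) (k (m) (m)))) (k (m) (m))) (k (k (h (k (m) (u (s) (m)))) (m)) (h (m))))  →  (k (u (q (t (m) (m))) (k (m) (m))) (k (k (h (k (m) (u (s) (m)))) (m)) (h (m))))
2. (k (u (q (t (m) (m))) (k (m) (m))) (k (k (h (k (m) (u (s) (m)))) (m)) (h (m))))  →  (k (u (q (t (m) (m))) (m)) (k (k (h (k (m) (u (s) (m)))) (m)) (h (m))))
3. (k (u (q (t (m) (m))) (m)) (k (k (h (k (m) (u (s) (m)))) (m)) (h (m))))  →  (k (u (q (t (m) (m))) (m)) (k (h (k (m) (u (s) (m)))) (h (m))))
4. (k (u (q (t (m) (m))) (m)) (k (h (k (m) (u (s) (m)))) (h (m))))  →  (k (u (q (t (m) (m))) (m)) (k (h (u (s) (m))) (h (m))))
normal form: (k (u (q (t (m) (m))) (m)) (k (h (u (s) (m))) (h (m))))

size = 14


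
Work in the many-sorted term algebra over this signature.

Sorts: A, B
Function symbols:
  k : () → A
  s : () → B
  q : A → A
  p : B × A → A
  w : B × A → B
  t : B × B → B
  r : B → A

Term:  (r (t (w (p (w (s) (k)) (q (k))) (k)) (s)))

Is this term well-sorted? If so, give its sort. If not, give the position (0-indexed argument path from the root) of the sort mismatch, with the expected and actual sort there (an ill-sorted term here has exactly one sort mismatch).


ill-sorted at position [0, 0, 0]: expected B, got A

          (s) : B
          (k) : A
        (w (s) (k)) : B
          (k) : A
        (q (k)) : A
      (p (w (s) (k)) (q (k))) : A
      (k) : A
    (w (p (w (s) (k)) (q (k))) (k)) : ✗ arg 0 at [0, 0, 0] has sort A, expected B
    (s) : B


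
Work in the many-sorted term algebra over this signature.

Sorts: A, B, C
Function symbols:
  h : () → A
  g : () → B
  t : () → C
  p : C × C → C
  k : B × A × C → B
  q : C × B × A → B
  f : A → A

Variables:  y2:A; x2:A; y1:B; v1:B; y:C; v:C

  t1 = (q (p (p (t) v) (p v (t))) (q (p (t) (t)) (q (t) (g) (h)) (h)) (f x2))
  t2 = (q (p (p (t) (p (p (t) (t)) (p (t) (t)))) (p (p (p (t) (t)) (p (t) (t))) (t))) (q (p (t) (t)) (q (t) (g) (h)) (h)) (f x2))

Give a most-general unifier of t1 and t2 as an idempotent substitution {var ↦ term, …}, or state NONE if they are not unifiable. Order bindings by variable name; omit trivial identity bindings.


{v ↦ (p (p (t) (t)) (p (t) (t)))}


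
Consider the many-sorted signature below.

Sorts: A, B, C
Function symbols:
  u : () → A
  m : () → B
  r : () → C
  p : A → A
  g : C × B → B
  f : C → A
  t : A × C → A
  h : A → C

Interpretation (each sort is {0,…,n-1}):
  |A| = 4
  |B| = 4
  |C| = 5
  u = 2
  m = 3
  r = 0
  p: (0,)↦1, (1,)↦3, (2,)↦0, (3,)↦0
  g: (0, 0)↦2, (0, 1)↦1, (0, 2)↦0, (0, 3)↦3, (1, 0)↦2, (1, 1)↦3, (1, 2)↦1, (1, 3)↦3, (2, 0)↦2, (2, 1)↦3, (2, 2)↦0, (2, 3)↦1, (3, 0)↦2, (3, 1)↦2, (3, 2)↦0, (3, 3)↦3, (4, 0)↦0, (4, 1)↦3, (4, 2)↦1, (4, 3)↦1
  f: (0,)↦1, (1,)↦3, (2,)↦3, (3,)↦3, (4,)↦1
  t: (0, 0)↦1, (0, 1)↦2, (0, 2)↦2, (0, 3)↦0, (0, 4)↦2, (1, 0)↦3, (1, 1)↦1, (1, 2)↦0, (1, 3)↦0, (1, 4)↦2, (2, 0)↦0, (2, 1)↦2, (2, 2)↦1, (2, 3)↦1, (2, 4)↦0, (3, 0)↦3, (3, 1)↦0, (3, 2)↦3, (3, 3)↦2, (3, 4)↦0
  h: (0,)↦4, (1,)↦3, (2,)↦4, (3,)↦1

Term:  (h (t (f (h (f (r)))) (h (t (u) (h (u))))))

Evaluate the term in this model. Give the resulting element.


value = 4

  r = 0
  (f (r)) = f(0,) = 1
  (h (f (r))) = h(1,) = 3
  (f (h (f (r)))) = f(3,) = 3
  u = 2
  u = 2
  (h (u)) = h(2,) = 4
  (t (u) (h (u))) = t(2, 4) = 0
  (h (t (u) (h (u)))) = h(0,) = 4
  (t (f (h (f (r)))) (h (t (u) (h (u))))) = t(3, 4) = 0
  (h (t (f (h (f (r)))) (h (t (u) (h (u)))))) = h(0,) = 4


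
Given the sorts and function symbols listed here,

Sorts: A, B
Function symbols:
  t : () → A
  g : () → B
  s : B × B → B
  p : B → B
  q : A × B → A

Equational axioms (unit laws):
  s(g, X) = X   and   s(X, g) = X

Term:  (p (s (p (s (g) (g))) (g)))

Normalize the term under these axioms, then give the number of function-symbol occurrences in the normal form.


1. (p (s (p (s (g) (g))) (g)))  →  (p (p (s (g) (g))))
2. (p (p (s (g) (g))))  →  (p (p (g)))
normal form: (p (p (g)))

size = 3


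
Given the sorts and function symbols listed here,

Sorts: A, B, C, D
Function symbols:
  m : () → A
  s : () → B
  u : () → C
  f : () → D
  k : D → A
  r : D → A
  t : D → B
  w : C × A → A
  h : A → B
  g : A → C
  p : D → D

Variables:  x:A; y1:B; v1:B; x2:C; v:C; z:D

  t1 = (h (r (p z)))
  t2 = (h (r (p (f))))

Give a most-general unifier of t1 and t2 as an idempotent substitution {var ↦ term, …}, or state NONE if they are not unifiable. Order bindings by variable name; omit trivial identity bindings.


{z ↦ (f)}


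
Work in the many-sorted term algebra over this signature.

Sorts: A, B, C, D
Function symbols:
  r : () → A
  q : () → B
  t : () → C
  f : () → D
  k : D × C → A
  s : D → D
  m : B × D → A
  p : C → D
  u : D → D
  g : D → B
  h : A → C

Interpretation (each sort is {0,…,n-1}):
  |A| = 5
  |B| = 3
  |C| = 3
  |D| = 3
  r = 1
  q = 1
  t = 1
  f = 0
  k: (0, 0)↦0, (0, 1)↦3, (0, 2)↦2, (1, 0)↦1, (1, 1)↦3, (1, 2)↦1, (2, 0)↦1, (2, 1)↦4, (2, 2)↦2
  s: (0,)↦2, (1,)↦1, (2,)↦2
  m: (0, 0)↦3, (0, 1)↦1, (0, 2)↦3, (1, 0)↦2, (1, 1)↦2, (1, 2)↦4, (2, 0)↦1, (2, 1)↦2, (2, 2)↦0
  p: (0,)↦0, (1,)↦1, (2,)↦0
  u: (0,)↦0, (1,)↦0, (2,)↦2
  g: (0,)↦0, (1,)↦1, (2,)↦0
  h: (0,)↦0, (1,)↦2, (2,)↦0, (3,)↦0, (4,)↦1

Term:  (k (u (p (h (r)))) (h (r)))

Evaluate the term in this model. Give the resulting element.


value = 2

  r = 1
  (h (r)) = h(1,) = 2
  (p (h (r))) = p(2,) = 0
  (u (p (h (r)))) = u(0,) = 0
  r = 1
  (h (r)) = h(1,) = 2
  (k (u (p (h (r)))) (h (r))) = k(0, 2) = 2


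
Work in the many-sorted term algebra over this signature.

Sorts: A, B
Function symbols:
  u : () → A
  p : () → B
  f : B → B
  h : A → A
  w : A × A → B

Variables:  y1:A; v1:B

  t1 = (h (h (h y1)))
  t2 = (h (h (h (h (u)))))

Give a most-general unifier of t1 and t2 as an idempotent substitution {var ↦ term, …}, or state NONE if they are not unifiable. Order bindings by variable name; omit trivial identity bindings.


{y1 ↦ (h (u))}


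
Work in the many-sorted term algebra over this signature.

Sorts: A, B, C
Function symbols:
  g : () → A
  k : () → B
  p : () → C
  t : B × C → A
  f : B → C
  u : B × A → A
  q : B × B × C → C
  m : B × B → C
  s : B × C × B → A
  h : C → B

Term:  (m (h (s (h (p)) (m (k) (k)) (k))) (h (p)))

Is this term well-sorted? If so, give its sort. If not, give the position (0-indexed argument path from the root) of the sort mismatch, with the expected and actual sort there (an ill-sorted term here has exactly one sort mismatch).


        (p) : C
      (h (p)) : B
        (k) : B
        (k) : B
      (m (k) (k)) : C
      (k) : B
    (s (h (p)) (m (k) (k)) (k)) : A
  (h (s (h (p)) (m (k) (k)) (k))) : ✗ arg 0 at [0, 0] has sort A, expected C
    (p) : C
  (h (p)) : B

ill-sorted at position [0, 0]: expected C, got A


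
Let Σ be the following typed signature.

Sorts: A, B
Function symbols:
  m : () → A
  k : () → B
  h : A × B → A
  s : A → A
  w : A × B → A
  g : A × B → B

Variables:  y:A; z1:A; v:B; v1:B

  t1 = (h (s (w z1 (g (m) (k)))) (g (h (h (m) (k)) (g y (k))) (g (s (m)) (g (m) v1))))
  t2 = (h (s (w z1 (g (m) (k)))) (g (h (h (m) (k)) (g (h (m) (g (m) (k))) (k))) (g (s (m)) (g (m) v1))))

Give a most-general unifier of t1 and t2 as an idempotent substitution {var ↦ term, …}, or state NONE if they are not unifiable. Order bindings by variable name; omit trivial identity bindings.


{y ↦ (h (m) (g (m) (k)))}


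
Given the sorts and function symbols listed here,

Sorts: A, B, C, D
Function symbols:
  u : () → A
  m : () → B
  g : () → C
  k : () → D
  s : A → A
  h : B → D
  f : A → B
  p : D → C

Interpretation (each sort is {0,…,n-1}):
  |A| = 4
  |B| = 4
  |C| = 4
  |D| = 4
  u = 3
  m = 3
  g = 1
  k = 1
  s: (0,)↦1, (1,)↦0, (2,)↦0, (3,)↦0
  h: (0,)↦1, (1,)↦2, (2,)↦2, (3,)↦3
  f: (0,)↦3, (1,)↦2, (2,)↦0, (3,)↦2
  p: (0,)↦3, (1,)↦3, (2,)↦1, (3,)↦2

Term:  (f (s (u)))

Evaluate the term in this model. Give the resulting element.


value = 3

  u = 3
  (s (u)) = s(3,) = 0
  (f (s (u))) = f(0,) = 3


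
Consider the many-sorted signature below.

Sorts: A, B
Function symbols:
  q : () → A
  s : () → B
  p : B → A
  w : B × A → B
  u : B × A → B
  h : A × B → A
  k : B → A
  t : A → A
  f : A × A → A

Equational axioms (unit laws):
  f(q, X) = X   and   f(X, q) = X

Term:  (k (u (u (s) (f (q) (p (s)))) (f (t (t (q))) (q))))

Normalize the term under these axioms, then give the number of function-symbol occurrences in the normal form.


1. (k (u (u (s) (f (q) (p (s)))) (f (t (t (q))) (q))))  →  (k (u (u (s) (p (s))) (f (t (t (q))) (q))))
2. (k (u (u (s) (p (s))) (f (t (t (q))) (q))))  →  (k (u (u (s) (p (s))) (t (t (q)))))
normal form: (k (u (u (s) (p (s))) (t (t (q)))))

size = 9


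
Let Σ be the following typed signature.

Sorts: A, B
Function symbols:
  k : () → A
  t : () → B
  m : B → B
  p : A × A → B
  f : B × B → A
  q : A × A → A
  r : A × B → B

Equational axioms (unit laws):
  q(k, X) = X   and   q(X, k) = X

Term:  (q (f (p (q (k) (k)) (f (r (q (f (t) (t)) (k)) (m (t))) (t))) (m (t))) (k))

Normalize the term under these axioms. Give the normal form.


1. (q (f (p (q (k) (k)) (f (r (q (f (t) (t)) (k)) (m (t))) (t))) (m (t))) (k))  →  (f (p (q (k) (k)) (f (r (q (f (t) (t)) (k)) (m (t))) (t))) (m (t)))
2. (f (p (q (k) (k)) (f (r (q (f (t) (t)) (k)) (m (t))) (t))) (m (t)))  →  (f (p (k) (f (r (q (f (t) (t)) (k)) (m (t))) (t))) (m (t)))
3. (f (p (k) (f (r (q (f (t) (t)) (k)) (m (t))) (t))) (m (t)))  →  (f (p (k) (f (r (f (t) (t)) (m (t))) (t))) (m (t)))

normal form = (f (p (k) (f (r (f (t) (t)) (m (t))) (t))) (m (t)))


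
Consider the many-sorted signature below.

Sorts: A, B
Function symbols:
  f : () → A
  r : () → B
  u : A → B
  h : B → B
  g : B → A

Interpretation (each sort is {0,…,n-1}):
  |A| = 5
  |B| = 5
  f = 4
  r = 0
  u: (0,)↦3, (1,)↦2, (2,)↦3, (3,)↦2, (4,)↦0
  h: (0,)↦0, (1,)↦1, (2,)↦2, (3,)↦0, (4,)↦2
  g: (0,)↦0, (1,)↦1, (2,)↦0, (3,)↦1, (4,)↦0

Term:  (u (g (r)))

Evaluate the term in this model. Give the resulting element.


  r = 0
  (g (r)) = g(0,) = 0
  (u (g (r))) = u(0,) = 3

value = 3


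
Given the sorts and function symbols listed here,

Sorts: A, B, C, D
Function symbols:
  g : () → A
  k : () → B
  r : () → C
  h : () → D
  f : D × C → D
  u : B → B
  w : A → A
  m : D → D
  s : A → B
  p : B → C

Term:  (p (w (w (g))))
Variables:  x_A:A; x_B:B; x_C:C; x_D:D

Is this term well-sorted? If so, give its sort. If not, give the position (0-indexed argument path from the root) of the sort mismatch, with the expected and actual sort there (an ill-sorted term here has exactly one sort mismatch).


      (g) : A
    (w (g)) : A
  (w (w (g))) : A
(p (w (w (g)))) : ✗ arg 0 at [0] has sort A, expected B

ill-sorted at position [0]: expected B, got A


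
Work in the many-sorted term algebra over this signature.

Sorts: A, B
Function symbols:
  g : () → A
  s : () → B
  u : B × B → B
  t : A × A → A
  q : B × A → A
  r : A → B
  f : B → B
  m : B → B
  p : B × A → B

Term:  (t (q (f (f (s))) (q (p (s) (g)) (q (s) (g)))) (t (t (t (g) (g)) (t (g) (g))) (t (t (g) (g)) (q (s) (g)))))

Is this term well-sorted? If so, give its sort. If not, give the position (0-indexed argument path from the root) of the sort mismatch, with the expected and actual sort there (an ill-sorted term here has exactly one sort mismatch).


well-sorted; sort = A

        (s) : B
      (f (s)) : B
    (f (f (s))) : B
        (s) : B
        (g) : A
      (p (s) (g)) : B
        (s) : B
        (g) : A
      (q (s) (g)) : A
    (q (p (s) (g)) (q (s) (g))) : A
  (q (f (f (s))) (q (p (s) (g)) (q (s) (g)))) : A
        (g) : A
        (g) : A
      (t (g) (g)) : A
        (g) : A
        (g) : A
      (t (g) (g)) : A
    (t (t (g) (g)) (t (g) (g))) : A
        (g) : A
        (g) : A
      (t (g) (g)) : A
        (s) : B
        (g) : A
      (q (s) (g)) : A
    (t (t (g) (g)) (q (s) (g))) : A
  (t (t (t (g) (g)) (t (g) (g))) (t (t (g) (g)) (q (s) (g)))) : A
(t (q (f (f (s))) (q (p (s) (g)) (q (s) (g)))) (t (t (t (g) (g)) (t (g) (g))) (t (t (g) (g)) (q (s) (g))))) : A


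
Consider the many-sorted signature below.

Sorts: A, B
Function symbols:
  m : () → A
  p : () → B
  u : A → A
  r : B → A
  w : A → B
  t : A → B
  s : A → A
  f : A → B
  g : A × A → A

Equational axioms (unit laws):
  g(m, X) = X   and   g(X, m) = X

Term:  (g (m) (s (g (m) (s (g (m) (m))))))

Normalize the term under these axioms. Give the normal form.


normal form = (s (s (m)))

1. (g (m) (s (g (m) (s (g (m) (m))))))  →  (s (g (m) (s (g (m) (m)))))
2. (s (g (m) (s (g (m) (m)))))  →  (s (s (g (m) (m))))
3. (s (s (g (m) (m))))  →  (s (s (m)))


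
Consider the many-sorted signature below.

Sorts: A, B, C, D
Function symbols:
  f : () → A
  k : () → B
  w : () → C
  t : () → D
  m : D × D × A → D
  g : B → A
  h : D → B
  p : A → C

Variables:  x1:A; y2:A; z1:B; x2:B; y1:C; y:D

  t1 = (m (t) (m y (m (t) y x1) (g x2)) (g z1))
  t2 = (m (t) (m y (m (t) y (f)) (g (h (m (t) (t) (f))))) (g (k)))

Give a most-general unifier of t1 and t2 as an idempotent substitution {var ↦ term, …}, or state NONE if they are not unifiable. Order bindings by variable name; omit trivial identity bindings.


{x1 ↦ (f), x2 ↦ (h (m (t) (t) (f))), z1 ↦ (k)}


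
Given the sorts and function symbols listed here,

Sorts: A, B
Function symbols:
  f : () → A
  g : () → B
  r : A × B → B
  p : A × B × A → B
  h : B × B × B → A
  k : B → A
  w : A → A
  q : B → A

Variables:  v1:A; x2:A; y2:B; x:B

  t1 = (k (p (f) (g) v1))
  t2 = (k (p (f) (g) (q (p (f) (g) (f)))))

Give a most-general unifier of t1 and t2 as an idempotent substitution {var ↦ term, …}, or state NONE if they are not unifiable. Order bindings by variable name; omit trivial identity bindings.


{v1 ↦ (q (p (f) (g) (f)))}


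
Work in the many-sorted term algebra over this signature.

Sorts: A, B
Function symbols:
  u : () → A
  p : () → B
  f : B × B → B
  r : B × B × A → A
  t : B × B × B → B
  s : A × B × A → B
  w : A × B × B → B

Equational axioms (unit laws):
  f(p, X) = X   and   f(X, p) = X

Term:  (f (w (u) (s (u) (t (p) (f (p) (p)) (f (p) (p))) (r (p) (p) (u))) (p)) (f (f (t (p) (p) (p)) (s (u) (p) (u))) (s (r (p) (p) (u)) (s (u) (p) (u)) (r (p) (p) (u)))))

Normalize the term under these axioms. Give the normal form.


normal form = (f (w (u) (s (u) (t (p) (p) (p)) (r (p) (p) (u))) (p)) (f (f (t (p) (p) (p)) (s (u) (p) (u))) (s (r (p) (p) (u)) (s (u) (p) (u)) (r (p) (p) (u)))))

1. (f (w (u) (s (u) (t (p) (f (p) (p)) (f (p) (p))) (r (p) (p) (u))) (p)) (f (f (t (p) (p) (p)) (s (u) (p) (u))) (s (r (p) (p) (u)) (s (u) (p) (u)) (r (p) (p) (u)))))  →  (f (w (u) (s (u) (t (p) (p) (f (p) (p))) (r (p) (p) (u))) (p)) (f (f (t (p) (p) (p)) (s (u) (p) (u))) (s (r (p) (p) (u)) (s (u) (p) (u)) (r (p) (p) (u)))))
2. (f (w (u) (s (u) (t (p) (p) (f (p) (p))) (r (p) (p) (u))) (p)) (f (f (t (p) (p) (p)) (s (u) (p) (u))) (s (r (p) (p) (u)) (s (u) (p) (u)) (r (p) (p) (u)))))  →  (f (w (u) (s (u) (t (p) (p) (p)) (r (p) (p) (u))) (p)) (f (f (t (p) (p) (p)) (s (u) (p) (u))) (s (r (p) (p) (u)) (s (u) (p) (u)) (r (p) (p) (u)))))


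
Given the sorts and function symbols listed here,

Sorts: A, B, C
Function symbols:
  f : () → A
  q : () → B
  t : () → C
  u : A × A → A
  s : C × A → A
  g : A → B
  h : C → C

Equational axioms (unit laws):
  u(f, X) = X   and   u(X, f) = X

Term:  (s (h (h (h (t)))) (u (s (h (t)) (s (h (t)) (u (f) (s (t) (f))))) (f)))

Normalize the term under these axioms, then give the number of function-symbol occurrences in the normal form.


size = 14

1. (s (h (h (h (t)))) (u (s (h (t)) (s (h (t)) (u (f) (s (t) (f))))) (f)))  →  (s (h (h (h (t)))) (s (h (t)) (s (h (t)) (u (f) (s (t) (f))))))
2. (s (h (h (h (t)))) (s (h (t)) (s (h (t)) (u (f) (s (t) (f))))))  →  (s (h (h (h (t)))) (s (h (t)) (s (h (t)) (s (t) (f)))))
normal form: (s (h (h (h (t)))) (s (h (t)) (s (h (t)) (s (t) (f)))))


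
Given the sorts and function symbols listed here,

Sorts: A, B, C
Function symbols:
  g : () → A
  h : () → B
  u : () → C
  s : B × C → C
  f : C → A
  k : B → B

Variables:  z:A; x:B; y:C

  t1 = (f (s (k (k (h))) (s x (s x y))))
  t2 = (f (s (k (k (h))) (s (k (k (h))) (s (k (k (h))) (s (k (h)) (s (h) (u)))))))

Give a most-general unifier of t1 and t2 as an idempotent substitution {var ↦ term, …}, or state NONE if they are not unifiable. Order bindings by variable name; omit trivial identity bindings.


{x ↦ (k (k (h))), y ↦ (s (k (h)) (s (h) (u)))}


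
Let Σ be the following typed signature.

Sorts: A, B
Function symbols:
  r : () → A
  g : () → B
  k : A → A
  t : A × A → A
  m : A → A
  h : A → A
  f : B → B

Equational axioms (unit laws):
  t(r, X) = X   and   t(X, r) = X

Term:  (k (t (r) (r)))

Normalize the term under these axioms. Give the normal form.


1. (k (t (r) (r)))  →  (k (r))

normal form = (k (r))


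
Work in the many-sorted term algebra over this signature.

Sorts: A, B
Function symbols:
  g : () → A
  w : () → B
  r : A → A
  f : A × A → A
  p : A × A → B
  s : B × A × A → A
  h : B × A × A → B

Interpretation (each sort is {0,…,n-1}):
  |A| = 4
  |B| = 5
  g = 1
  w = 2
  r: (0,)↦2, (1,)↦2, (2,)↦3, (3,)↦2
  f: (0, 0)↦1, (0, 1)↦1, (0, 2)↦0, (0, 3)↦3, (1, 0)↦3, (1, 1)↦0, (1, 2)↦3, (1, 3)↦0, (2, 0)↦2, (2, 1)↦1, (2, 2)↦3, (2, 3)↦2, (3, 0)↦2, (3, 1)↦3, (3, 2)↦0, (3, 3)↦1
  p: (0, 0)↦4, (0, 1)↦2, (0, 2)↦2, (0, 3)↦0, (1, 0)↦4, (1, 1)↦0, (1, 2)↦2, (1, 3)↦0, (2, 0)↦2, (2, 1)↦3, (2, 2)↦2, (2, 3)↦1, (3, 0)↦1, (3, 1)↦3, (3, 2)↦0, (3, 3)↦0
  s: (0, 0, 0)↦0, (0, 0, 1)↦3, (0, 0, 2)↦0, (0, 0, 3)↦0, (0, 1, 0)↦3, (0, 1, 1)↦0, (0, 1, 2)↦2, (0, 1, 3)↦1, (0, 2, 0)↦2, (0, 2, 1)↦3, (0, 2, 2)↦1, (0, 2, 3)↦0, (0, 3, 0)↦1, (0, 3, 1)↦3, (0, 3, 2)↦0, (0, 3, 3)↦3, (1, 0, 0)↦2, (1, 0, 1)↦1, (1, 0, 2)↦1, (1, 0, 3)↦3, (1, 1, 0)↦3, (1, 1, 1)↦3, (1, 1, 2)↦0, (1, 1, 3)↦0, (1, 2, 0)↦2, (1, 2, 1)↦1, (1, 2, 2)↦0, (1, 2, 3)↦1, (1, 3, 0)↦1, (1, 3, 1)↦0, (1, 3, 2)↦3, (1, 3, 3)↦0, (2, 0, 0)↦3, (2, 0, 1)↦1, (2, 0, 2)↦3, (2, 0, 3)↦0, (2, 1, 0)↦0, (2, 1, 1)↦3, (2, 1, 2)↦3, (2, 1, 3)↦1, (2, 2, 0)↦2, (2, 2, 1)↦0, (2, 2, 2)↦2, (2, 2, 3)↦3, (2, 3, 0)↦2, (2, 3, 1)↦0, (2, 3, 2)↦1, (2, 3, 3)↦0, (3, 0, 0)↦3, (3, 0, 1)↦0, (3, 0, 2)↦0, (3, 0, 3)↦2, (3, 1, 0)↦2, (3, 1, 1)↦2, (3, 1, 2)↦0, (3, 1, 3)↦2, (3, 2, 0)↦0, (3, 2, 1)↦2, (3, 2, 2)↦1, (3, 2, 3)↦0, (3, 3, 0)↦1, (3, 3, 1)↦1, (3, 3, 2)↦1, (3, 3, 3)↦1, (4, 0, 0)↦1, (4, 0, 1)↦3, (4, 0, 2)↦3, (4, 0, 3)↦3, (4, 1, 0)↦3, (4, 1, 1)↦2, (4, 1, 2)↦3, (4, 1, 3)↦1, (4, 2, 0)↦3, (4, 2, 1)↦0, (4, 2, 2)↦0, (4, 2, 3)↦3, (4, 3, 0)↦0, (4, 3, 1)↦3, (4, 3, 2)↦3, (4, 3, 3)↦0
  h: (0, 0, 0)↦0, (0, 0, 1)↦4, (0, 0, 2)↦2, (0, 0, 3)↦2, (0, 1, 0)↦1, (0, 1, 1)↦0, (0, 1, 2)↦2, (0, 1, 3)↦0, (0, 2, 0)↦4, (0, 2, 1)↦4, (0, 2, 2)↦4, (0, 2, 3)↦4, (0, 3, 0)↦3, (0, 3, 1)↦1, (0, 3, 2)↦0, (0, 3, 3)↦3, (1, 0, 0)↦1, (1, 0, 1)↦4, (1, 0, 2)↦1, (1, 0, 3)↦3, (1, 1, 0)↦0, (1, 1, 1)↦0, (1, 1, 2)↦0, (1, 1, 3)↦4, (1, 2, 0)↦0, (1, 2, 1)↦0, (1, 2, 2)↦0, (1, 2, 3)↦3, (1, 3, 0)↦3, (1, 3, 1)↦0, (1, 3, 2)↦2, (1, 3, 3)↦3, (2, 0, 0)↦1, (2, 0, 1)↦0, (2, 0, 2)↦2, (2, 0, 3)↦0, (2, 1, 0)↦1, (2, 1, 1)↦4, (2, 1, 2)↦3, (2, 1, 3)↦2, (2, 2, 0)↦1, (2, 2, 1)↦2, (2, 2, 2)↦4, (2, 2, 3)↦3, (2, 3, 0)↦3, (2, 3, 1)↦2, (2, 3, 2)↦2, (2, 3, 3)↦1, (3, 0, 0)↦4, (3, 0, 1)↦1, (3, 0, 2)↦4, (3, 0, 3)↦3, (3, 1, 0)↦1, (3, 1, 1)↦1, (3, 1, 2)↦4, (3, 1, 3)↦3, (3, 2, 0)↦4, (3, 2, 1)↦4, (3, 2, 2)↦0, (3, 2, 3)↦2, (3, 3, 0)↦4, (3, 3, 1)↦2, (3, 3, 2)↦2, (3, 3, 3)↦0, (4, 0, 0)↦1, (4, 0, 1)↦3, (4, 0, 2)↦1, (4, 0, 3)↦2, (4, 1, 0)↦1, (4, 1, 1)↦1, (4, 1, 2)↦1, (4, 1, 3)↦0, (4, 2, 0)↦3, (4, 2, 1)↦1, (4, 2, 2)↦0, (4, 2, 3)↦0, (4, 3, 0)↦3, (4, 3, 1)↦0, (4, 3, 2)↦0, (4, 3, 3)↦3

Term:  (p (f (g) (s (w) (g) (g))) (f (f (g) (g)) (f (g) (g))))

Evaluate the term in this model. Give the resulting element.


value = 2

  g = 1
  w = 2
  g = 1
  g = 1
  (s (w) (g) (g)) = s(2, 1, 1) = 3
  (f (g) (s (w) (g) (g))) = f(1, 3) = 0
  g = 1
  g = 1
  (f (g) (g)) = f(1, 1) = 0
  g = 1
  g = 1
  (f (g) (g)) = f(1, 1) = 0
  (f (f (g) (g)) (f (g) (g))) = f(0, 0) = 1
  (p (f (g) (s (w) (g) (g))) (f (f (g) (g)) (f (g) (g)))) = p(0, 1) = 2


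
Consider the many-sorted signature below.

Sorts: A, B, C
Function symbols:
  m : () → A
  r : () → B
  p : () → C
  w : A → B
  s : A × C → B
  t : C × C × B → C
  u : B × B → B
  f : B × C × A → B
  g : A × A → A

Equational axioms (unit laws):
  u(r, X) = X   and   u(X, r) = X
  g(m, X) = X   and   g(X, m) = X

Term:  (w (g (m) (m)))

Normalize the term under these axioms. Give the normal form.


1. (w (g (m) (m)))  →  (w (m))

normal form = (w (m))


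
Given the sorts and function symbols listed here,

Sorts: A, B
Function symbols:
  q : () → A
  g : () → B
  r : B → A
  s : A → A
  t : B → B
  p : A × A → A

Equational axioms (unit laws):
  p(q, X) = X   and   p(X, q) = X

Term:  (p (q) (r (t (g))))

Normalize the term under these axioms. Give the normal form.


1. (p (q) (r (t (g))))  →  (r (t (g)))

normal form = (r (t (g)))


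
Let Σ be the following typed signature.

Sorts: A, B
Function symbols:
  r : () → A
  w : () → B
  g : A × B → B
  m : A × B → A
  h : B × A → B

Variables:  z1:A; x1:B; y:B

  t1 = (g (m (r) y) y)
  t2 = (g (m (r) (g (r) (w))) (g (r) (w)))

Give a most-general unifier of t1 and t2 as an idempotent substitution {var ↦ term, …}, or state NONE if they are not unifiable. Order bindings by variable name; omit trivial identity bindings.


{y ↦ (g (r) (w))}


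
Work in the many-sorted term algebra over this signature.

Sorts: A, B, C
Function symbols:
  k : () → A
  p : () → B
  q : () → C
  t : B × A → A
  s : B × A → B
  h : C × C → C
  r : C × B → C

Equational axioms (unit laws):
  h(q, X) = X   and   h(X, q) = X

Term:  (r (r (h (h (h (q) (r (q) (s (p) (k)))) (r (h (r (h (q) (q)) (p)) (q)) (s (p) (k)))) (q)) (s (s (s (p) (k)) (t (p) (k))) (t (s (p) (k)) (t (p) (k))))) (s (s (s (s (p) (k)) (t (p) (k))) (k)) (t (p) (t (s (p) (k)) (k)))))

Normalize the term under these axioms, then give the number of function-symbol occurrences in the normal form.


size = 47

1. (r (r (h (h (h (q) (r (q) (s (p) (k)))) (r (h (r (h (q) (q)) (p)) (q)) (s (p) (k)))) (q)) (s (s (s (p) (k)) (t (p) (k))) (t (s (p) (k)) (t (p) (k))))) (s (s (s (s (p) (k)) (t (p) (k))) (k)) (t (p) (t (s (p) (k)) (k)))))  →  (r (r (h (h (q) (r (q) (s (p) (k)))) (r (h (r (h (q) (q)) (p)) (q)) (s (p) (k)))) (s (s (s (p) (k)) (t (p) (k))) (t (s (p) (k)) (t (p) (k))))) (s (s (s (s (p) (k)) (t (p) (k))) (k)) (t (p) (t (s (p) (k)) (k)))))
2. (r (r (h (h (q) (r (q) (s (p) (k)))) (r (h (r (h (q) (q)) (p)) (q)) (s (p) (k)))) (s (s (s (p) (k)) (t (p) (k))) (t (s (p) (k)) (t (p) (k))))) (s (s (s (s (p) (k)) (t (p) (k))) (k)) (t (p) (t (s (p) (k)) (k)))))  →  (r (r (h (r (q) (s (p) (k))) (r (h (r (h (q) (q)) (p)) (q)) (s (p) (k)))) (s (s (s (p) (k)) (t (p) (k))) (t (s (p) (k)) (t (p) (k))))) (s (s (s (s (p) (k)) (t (p) (k))) (k)) (t (p) (t (s (p) (k)) (k)))))
3. (r (r (h (r (q) (s (p) (k))) (r (h (r (h (q) (q)) (p)) (q)) (s (p) (k)))) (s (s (s (p) (k)) (t (p) (k))) (t (s (p) (k)) (t (p) (k))))) (s (s (s (s (p) (k)) (t (p) (k))) (k)) (t (p) (t (s (p) (k)) (k)))))  →  (r (r (h (r (q) (s (p) (k))) (r (r (h (q) (q)) (p)) (s (p) (k)))) (s (s (s (p) (k)) (t (p) (k))) (t (s (p) (k)) (t (p) (k))))) (s (s (s (s (p) (k)) (t (p) (k))) (k)) (t (p) (t (s (p) (k)) (k)))))
4. (r (r (h (r (q) (s (p) (k))) (r (r (h (q) (q)) (p)) (s (p) (k)))) (s (s (s (p) (k)) (t (p) (k))) (t (s (p) (k)) (t (p) (k))))) (s (s (s (s (p) (k)) (t (p) (k))) (k)) (t (p) (t (s (p) (k)) (k)))))  →  (r (r (h (r (q) (s (p) (k))) (r (r (q) (p)) (s (p) (k)))) (s (s (s (p) (k)) (t (p) (k))) (t (s (p) (k)) (t (p) (k))))) (s (s (s (s (p) (k)) (t (p) (k))) (k)) (t (p) (t (s (p) (k)) (k)))))
normal form: (r (r (h (r (q) (s (p) (k))) (r (r (q) (p)) (s (p) (k)))) (s (s (s (p) (k)) (t (p) (k))) (t (s (p) (k)) (t (p) (k))))) (s (s (s (s (p) (k)) (t (p) (k))) (k)) (t (p) (t (s (p) (k)) (k)))))


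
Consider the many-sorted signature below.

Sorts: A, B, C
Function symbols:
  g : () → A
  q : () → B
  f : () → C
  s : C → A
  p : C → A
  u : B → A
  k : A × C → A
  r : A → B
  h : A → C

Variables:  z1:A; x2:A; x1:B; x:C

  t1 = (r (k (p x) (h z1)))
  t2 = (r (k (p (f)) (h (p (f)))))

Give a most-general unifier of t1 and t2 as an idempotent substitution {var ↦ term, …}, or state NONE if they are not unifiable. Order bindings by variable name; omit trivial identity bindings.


{x ↦ (f), z1 ↦ (p (f))}


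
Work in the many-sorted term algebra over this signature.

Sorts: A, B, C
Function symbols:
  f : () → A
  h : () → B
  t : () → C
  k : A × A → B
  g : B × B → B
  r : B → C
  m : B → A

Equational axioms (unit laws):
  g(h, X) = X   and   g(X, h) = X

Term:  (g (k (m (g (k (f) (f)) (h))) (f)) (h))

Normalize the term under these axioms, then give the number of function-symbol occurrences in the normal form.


1. (g (k (m (g (k (f) (f)) (h))) (f)) (h))  →  (k (m (g (k (f) (f)) (h))) (f))
2. (k (m (g (k (f) (f)) (h))) (f))  →  (k (m (k (f) (f))) (f))
normal form: (k (m (k (f) (f))) (f))

size = 6


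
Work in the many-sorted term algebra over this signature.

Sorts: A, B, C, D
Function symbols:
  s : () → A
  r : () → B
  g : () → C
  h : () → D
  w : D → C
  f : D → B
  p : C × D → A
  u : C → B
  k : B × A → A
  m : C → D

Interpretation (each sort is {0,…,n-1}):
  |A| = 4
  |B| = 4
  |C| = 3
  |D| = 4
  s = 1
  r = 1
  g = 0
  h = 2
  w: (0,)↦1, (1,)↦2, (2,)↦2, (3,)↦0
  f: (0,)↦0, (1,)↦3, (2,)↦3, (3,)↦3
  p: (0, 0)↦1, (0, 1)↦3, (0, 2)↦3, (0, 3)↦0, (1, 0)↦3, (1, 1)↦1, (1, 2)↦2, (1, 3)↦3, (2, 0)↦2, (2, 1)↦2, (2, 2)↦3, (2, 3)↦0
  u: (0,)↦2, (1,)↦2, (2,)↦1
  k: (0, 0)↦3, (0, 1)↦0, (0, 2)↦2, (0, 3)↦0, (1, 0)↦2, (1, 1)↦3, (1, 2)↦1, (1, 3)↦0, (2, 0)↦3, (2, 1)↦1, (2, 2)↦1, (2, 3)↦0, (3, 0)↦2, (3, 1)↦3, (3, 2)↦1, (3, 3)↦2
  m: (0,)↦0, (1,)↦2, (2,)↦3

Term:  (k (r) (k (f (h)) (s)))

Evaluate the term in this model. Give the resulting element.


  r = 1
  h = 2
  (f (h)) = f(2,) = 3
  s = 1
  (k (f (h)) (s)) = k(3, 1) = 3
  (k (r) (k (f (h)) (s))) = k(1, 3) = 0

value = 0


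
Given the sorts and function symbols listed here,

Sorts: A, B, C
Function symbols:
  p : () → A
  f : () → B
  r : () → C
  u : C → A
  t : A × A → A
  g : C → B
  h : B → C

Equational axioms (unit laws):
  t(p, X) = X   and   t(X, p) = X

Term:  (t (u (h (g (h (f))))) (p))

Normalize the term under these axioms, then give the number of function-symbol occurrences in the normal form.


1. (t (u (h (g (h (f))))) (p))  →  (u (h (g (h (f)))))
normal form: (u (h (g (h (f)))))

size = 5


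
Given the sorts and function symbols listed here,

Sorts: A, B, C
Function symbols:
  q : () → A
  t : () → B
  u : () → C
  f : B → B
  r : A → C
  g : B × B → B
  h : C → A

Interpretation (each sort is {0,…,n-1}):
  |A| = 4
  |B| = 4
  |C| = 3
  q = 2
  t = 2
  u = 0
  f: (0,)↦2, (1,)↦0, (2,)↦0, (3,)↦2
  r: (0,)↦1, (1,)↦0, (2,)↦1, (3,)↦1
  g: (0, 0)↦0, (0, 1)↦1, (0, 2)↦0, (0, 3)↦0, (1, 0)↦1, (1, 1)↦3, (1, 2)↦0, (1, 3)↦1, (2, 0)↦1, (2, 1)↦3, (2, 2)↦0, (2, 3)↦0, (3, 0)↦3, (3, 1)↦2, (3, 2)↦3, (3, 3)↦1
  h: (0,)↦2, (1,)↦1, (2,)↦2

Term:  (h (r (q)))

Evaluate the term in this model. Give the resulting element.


value = 1

  q = 2
  (r (q)) = r(2,) = 1
  (h (r (q))) = h(1,) = 1


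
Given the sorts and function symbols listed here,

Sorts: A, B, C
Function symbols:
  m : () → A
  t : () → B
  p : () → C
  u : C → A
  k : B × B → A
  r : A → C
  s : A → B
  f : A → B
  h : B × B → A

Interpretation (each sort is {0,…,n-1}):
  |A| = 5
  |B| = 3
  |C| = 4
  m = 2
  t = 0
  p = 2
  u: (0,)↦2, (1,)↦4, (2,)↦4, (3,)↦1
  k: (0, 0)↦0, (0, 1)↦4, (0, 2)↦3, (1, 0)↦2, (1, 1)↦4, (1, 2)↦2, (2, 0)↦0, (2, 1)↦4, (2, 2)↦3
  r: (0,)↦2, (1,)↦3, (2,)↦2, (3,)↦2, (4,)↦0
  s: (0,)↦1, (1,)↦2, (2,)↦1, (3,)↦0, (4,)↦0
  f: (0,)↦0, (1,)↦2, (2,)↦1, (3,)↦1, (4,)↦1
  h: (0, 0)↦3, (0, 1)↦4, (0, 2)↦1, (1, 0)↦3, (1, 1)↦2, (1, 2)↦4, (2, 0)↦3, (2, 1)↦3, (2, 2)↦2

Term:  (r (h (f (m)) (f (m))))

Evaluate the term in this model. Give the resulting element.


  m = 2
  (f (m)) = f(2,) = 1
  m = 2
  (f (m)) = f(2,) = 1
  (h (f (m)) (f (m))) = h(1, 1) = 2
  (r (h (f (m)) (f (m)))) = r(2,) = 2

value = 2


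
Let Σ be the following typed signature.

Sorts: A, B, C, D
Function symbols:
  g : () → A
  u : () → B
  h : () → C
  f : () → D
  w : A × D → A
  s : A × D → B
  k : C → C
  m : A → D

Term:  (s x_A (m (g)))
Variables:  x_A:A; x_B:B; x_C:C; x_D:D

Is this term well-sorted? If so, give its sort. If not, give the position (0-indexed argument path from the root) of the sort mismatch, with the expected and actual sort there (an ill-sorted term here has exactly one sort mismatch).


well-sorted; sort = B

  x_A : A
    (g) : A
  (m (g)) : D
(s x_A (m (g))) : B


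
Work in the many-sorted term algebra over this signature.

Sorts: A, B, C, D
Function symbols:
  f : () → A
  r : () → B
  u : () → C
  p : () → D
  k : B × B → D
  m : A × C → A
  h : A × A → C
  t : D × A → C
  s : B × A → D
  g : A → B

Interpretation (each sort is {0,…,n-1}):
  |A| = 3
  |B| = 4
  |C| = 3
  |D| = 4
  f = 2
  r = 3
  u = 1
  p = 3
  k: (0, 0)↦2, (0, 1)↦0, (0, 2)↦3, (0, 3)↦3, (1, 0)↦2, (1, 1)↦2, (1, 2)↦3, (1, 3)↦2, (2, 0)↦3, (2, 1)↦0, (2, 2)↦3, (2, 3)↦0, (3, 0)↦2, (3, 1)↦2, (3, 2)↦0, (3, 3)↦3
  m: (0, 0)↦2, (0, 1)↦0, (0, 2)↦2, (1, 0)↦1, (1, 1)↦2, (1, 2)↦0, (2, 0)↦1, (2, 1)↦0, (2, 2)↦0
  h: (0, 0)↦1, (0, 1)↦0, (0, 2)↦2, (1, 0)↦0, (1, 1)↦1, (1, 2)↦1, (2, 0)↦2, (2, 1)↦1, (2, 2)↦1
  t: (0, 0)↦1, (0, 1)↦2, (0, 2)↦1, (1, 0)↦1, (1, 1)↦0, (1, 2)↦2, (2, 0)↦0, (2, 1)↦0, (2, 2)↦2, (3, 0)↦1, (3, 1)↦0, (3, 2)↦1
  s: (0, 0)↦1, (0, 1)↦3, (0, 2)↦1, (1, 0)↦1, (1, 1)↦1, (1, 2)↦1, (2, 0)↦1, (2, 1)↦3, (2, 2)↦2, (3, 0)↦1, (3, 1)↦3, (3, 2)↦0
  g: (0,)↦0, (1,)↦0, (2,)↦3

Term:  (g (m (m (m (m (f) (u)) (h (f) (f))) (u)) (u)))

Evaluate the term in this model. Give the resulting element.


value = 0

  f = 2
  u = 1
  (m (f) (u)) = m(2, 1) = 0
  f = 2
  f = 2
  (h (f) (f)) = h(2, 2) = 1
  (m (m (f) (u)) (h (f) (f))) = m(0, 1) = 0
  u = 1
  (m (m (m (f) (u)) (h (f) (f))) (u)) = m(0, 1) = 0
  u = 1
  (m (m (m (m (f) (u)) (h (f) (f))) (u)) (u)) = m(0, 1) = 0
  (g (m (m (m (m (f) (u)) (h (f) (f))) (u)) (u))) = g(0,) = 0


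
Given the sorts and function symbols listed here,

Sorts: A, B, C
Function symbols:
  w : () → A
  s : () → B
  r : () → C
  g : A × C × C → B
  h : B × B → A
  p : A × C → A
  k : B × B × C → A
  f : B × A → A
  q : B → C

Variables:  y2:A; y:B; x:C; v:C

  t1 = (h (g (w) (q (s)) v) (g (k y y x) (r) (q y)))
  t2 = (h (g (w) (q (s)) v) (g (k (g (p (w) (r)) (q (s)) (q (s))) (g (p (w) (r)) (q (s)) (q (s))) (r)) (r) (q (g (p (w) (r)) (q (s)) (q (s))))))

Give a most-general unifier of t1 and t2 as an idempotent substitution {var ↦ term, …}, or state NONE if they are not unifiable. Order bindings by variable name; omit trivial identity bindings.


{x ↦ (r), y ↦ (g (p (w) (r)) (q (s)) (q (s)))}


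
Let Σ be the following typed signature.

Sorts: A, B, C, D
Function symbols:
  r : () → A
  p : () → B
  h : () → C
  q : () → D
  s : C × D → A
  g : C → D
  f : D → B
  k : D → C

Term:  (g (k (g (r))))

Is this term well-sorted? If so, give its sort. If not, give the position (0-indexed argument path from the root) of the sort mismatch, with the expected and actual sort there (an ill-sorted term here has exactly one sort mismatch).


      (r) : A
    (g (r)) : ✗ arg 0 at [0, 0, 0] has sort A, expected C

ill-sorted at position [0, 0, 0]: expected C, got A


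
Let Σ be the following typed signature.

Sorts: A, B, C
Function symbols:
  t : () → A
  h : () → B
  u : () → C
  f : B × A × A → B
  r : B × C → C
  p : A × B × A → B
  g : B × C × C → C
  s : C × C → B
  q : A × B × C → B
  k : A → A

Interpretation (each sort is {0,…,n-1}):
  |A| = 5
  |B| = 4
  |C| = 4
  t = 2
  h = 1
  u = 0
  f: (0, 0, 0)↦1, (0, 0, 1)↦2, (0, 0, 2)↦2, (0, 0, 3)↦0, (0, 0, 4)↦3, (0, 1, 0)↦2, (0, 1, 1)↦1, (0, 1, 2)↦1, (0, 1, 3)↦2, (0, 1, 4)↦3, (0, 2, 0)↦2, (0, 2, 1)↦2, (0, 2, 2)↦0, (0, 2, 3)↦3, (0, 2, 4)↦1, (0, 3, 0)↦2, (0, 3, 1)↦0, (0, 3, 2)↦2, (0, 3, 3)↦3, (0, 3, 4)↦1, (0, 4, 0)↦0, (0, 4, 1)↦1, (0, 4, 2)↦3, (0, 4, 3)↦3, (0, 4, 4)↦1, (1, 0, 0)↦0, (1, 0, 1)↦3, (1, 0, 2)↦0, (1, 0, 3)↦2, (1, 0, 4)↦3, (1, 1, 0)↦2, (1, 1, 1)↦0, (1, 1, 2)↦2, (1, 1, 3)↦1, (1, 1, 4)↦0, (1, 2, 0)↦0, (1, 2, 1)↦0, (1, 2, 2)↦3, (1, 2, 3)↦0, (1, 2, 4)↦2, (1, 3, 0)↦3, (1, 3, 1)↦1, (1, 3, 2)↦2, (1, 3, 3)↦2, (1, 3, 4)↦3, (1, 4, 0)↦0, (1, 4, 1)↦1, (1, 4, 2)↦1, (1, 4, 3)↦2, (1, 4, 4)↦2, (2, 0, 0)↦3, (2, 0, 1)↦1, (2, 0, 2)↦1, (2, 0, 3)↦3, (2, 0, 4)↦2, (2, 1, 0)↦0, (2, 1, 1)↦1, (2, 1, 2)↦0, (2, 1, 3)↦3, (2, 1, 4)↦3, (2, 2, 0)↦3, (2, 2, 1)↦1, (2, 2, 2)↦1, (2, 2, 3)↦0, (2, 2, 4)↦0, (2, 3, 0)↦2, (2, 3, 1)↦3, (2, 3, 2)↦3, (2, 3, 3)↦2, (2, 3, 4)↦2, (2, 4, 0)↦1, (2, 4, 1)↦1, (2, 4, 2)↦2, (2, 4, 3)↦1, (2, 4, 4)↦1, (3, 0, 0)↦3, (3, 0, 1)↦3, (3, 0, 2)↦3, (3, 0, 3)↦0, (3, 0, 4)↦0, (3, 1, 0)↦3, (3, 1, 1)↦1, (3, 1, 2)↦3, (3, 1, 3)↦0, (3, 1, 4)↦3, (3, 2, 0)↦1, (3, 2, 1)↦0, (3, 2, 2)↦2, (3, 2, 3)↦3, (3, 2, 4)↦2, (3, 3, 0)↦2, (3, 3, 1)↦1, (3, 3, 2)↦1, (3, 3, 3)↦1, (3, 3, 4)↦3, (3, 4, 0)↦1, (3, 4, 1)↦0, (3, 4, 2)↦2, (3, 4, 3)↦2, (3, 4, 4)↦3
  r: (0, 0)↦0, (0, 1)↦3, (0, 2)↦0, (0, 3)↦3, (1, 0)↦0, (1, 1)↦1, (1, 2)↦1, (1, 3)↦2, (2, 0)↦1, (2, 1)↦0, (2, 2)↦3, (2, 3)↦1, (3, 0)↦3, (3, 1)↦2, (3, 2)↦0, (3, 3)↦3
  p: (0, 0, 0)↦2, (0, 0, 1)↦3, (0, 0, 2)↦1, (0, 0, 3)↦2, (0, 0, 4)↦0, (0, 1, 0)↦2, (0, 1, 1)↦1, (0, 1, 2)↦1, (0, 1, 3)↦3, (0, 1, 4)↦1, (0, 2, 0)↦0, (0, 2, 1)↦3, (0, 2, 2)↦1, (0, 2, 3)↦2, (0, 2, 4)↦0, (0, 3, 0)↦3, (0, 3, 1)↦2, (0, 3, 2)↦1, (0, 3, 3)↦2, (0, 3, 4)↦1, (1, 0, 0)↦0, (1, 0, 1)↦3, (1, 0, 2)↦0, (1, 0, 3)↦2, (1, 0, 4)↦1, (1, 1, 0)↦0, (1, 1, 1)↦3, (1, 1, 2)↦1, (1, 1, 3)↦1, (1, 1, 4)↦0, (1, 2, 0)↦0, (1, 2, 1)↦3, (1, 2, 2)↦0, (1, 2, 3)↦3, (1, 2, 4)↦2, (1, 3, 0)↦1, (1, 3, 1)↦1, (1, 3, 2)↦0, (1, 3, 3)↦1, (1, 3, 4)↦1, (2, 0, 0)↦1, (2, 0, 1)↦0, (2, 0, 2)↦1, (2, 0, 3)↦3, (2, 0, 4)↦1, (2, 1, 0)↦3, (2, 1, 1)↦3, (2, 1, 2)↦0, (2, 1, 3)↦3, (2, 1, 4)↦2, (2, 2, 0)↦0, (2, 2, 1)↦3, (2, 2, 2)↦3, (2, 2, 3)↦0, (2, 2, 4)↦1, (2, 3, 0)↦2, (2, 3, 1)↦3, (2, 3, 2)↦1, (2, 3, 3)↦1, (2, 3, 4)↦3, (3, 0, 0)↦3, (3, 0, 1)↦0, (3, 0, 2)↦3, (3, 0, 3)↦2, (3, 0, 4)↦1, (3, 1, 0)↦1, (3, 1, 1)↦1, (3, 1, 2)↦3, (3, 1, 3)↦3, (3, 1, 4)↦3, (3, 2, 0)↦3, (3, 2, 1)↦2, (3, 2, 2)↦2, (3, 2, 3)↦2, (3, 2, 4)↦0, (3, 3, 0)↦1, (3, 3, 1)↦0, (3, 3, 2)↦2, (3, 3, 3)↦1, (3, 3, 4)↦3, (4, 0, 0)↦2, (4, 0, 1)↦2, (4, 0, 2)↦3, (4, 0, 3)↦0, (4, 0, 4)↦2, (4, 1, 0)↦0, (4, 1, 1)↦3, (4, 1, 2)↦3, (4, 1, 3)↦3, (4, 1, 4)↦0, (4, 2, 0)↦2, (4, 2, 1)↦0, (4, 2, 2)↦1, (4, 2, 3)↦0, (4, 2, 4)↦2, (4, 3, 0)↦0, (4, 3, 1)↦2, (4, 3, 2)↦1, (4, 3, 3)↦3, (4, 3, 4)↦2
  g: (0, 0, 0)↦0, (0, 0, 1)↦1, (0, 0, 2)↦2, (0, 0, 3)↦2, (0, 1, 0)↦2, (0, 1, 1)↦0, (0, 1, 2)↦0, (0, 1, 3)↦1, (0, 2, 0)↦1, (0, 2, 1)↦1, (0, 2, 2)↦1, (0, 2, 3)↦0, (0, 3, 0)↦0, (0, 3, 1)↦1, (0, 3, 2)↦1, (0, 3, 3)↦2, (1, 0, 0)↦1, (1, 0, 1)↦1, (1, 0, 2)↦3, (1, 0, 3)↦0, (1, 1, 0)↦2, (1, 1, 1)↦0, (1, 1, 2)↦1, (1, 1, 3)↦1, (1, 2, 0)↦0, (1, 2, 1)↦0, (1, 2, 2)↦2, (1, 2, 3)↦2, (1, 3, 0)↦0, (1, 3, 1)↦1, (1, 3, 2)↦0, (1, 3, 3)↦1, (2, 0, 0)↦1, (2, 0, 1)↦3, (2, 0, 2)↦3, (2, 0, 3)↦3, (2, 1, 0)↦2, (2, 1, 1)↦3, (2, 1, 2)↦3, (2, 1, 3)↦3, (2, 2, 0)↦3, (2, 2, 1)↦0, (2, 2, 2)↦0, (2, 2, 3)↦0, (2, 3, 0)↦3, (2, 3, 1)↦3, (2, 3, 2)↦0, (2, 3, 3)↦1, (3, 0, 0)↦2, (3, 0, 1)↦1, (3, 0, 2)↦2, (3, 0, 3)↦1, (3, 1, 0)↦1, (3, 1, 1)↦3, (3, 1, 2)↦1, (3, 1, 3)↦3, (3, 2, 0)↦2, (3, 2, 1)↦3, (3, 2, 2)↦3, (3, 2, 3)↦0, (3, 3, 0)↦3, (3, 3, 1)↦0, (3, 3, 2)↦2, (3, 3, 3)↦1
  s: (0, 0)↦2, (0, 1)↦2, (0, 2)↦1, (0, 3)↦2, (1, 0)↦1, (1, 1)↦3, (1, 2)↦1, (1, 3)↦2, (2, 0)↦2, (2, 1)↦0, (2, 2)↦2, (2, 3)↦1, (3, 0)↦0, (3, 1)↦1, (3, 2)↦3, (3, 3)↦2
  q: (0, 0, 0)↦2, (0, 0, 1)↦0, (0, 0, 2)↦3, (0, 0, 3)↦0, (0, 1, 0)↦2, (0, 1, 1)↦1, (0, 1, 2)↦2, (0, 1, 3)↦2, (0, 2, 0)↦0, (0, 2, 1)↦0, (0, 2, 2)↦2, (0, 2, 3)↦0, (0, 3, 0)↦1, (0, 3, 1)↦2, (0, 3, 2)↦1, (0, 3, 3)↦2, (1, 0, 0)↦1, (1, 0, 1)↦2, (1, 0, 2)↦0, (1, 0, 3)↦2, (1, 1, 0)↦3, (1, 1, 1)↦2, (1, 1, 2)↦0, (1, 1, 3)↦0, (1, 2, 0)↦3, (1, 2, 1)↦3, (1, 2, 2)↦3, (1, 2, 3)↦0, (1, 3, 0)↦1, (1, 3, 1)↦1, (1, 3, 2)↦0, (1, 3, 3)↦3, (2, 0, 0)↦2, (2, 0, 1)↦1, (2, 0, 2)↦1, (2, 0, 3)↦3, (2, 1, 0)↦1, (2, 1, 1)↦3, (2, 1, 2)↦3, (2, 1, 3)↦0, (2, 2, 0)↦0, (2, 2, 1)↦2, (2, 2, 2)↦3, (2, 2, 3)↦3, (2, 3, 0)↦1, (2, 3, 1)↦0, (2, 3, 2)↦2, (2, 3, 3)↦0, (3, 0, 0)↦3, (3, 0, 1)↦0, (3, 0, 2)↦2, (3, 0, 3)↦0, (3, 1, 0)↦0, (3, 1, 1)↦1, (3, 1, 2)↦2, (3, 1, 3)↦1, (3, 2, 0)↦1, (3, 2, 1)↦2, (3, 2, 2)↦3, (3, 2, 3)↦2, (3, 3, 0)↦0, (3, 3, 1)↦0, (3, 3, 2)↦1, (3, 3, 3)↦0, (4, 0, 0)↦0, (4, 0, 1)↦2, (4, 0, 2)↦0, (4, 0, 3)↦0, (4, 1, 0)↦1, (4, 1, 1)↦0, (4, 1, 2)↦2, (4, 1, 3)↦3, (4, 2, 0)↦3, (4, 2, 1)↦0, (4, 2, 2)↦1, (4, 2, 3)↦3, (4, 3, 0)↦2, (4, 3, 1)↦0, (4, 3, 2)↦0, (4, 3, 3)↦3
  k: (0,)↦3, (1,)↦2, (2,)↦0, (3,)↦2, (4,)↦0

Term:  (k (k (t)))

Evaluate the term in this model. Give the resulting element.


  t = 2
  (k (t)) = k(2,) = 0
  (k (k (t))) = k(0,) = 3

value = 3
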